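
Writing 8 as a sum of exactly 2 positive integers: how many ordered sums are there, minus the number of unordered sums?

3

Compositions: C(7,1) = 7.
Unordered (partitions into 2 parts): 4.
Difference: 7 − 4 = 3.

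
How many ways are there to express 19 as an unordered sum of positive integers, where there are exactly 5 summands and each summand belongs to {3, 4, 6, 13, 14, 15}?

The partitions of 19 that satisfy the conditions:
6+4+3+3+3
4+4+4+4+3
That's 2 in total.

2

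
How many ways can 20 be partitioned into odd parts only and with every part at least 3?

Listing the qualifying partitions of 20:
17,3
15,5
13,7
11,9
11,3,3,3
9,5,3,3
7,7,3,3
7,5,5,3
5,5,5,5
5,3,3,3,3,3

10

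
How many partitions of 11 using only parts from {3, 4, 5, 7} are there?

They are:
7 + 4
5 + 3 + 3
4 + 4 + 3

3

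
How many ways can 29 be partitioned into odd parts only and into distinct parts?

17

Listing the qualifying partitions of 29:
29
1+3+25
1+5+23
1+7+21
3+5+21
1+9+19
3+7+19
1+11+17
3+9+17
5+7+17
1+13+15
3+11+15
5+9+15
5+11+13
7+9+13
1+3+5+7+13
1+3+5+9+11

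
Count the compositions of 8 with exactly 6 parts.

21

By stars and bars with positive parts, the count is C(7,5) = 21.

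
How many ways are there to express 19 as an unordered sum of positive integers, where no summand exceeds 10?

A full systematic count gives 423.

423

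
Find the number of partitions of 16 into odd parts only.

32

A partial list (first 12 by largest part):
15, 1
13, 3
13, 1, 1, 1
11, 5
11, 3, 1, 1
11, 1, 1, 1, 1, 1
9, 7
9, 5, 1, 1
9, 3, 3, 1
9, 3, 1, 1, 1, 1
9, 1, 1, 1, 1, 1, 1, 1
7, 7, 1, 1
…and 20 more, for 32 total.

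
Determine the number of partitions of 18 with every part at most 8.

There are 288 such partitions.

288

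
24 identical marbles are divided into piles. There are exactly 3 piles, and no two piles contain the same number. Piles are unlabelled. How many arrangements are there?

37

There are too many to list fully; the first 12 (by largest part) are:
21,2,1
20,3,1
19,4,1
19,3,2
18,5,1
18,4,2
17,6,1
17,5,2
17,4,3
16,7,1
16,6,2
16,5,3
…and 25 more, for 37 total.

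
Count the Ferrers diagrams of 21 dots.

Counting exhaustively, 792 partitions satisfy the conditions.

792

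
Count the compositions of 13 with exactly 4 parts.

220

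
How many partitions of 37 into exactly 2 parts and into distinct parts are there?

18

Listing the qualifying partitions of 37:
1,36
2,35
3,34
4,33
5,32
6,31
7,30
8,29
9,28
10,27
11,26
12,25
13,24
14,23
15,22
16,21
17,20
18,19
Counting gives 18.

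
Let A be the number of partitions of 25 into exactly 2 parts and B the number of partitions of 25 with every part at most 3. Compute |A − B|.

Partitions of 25 into exactly 2 parts: 12.
Partitions of 25 with every part at most 3: 65.
|12 − 65| = 53.

53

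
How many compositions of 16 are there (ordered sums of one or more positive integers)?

32768

The number of compositions of n is 2^(n−1); here 2^15 = 32768.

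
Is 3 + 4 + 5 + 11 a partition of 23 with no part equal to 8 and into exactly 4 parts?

The parts sum to 23, and the condition 'no summand equals 8' holds; the condition 'there are exactly 4 summands' holds.

Yes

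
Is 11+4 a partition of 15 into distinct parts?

Yes

The parts sum to 15, and the condition 'all summands are distinct' holds.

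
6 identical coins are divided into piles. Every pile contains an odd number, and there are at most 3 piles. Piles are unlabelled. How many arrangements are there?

The partitions of 6 that satisfy the conditions:
5+1
3+3

2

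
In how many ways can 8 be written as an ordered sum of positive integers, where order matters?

128

There are 7 gaps and each independently is a cut or not, giving 2^7 = 128.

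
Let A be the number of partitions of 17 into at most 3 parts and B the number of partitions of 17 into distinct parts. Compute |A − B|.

Partitions of 17 into at most 3 parts: 33.
Partitions of 17 into distinct parts: 38.
|33 − 38| = 5.

5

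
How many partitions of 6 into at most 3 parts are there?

Enumerating:
6
1, 5
2, 4
1, 1, 4
3, 3
1, 2, 3
2, 2, 2
Counting gives 7.

7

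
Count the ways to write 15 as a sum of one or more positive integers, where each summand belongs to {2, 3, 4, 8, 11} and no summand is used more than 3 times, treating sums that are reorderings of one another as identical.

Enumerating:
11 + 4
11 + 2 + 2
8 + 4 + 3
8 + 3 + 2 + 2
4 + 4 + 4 + 3
4 + 4 + 3 + 2 + 2
4 + 3 + 3 + 3 + 2
3 + 3 + 3 + 2 + 2 + 2
That's 8 in total.

8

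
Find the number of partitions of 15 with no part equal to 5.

134

Direct enumeration gives 134 partitions.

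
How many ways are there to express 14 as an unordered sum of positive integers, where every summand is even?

15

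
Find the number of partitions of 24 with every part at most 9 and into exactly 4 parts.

A partial list (first 12 by largest part):
9, 9, 5, 1
9, 9, 4, 2
9, 9, 3, 3
9, 8, 6, 1
9, 8, 5, 2
9, 8, 4, 3
9, 7, 7, 1
9, 7, 6, 2
9, 7, 5, 3
9, 7, 4, 4
9, 6, 6, 3
9, 6, 5, 4
…and 15 more, for 27 total.

27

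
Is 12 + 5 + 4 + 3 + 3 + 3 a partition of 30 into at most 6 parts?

The parts sum to 30, and the condition 'there are at most 6 summands' holds.

Yes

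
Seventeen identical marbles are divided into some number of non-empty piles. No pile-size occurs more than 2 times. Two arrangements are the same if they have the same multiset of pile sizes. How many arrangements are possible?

Enumerating by decreasing first part gives 108 partitions in all.

108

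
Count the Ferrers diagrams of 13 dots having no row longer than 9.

94

Direct enumeration gives 94 partitions.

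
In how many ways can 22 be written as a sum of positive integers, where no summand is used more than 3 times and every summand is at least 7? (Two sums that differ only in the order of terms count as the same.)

7

The partitions of 22 that satisfy the conditions:
22
15 + 7
14 + 8
13 + 9
12 + 10
11 + 11
8 + 7 + 7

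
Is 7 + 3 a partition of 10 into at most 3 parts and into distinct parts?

Yes

The parts sum to 10, and the condition 'there are at most 3 summands' holds; the condition 'all summands are distinct' holds.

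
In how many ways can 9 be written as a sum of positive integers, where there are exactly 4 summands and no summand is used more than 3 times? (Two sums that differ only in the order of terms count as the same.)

The partitions of 9 that satisfy the conditions:
6,1,1,1
5,2,1,1
4,3,1,1
4,2,2,1
3,3,2,1
3,2,2,2
That's 6 in total.

6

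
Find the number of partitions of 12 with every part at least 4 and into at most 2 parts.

The partitions of 12 that satisfy the conditions:
12
8+4
7+5
6+6
That's 4 in total.

4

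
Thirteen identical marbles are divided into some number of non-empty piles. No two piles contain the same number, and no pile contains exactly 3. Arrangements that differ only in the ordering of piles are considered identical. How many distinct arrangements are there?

12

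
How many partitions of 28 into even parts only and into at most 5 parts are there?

70

There are too many to list fully; the first 12 (by largest part) are:
28
26,2
24,4
24,2,2
22,6
22,4,2
22,2,2,2
20,8
20,6,2
20,4,4
20,4,2,2
20,2,2,2,2
…and 58 more, for 70 total.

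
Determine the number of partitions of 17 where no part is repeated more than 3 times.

166

There are 166 such partitions.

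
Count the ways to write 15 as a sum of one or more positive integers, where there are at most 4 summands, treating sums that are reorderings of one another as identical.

54

A partial list (first 12 by largest part):
15
14, 1
13, 2
13, 1, 1
12, 3
12, 2, 1
12, 1, 1, 1
11, 4
11, 3, 1
11, 2, 2
11, 2, 1, 1
10, 5
…and 42 more, for 54 total.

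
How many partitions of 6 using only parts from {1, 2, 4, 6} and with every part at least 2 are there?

Enumerating:
6
4 + 2
2 + 2 + 2
That's 3 in total.

3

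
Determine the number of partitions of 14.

135

There are 135 such partitions.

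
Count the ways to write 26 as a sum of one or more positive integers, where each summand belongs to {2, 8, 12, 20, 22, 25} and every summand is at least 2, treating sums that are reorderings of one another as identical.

9

They are:
22 + 2 + 2
20 + 2 + 2 + 2
12 + 12 + 2
12 + 8 + 2 + 2 + 2
12 + 2 + 2 + 2 + 2 + 2 + 2 + 2
8 + 8 + 8 + 2
8 + 8 + 2 + 2 + 2 + 2 + 2
8 + 2 + 2 + 2 + 2 + 2 + 2 + 2 + 2 + 2
2 + 2 + 2 + 2 + 2 + 2 + 2 + 2 + 2 + 2 + 2 + 2 + 2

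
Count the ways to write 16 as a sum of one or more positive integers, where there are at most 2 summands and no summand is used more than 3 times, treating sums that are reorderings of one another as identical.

9

They are:
16
15+1
14+2
13+3
12+4
11+5
10+6
9+7
8+8
That's 9 in total.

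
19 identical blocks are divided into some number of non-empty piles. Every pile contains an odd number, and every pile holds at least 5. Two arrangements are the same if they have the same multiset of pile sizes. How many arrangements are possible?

3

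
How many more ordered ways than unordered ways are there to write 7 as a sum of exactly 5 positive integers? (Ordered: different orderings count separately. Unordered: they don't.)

Compositions: C(6,4) = 15.
Unordered (partitions into 5 parts): 2.
Difference: 15 − 2 = 13.

13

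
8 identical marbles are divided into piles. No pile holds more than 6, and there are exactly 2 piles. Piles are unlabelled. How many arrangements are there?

Listing the qualifying partitions of 8:
2+6
3+5
4+4
Counting gives 3.

3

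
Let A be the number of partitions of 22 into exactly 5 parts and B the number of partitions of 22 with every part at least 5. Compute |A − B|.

Partitions of 22 into exactly 5 parts: 119.
Partitions of 22 with every part at least 5: 18.
|119 − 18| = 101.

101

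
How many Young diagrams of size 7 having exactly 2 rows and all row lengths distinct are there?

3

The partitions of 7 that satisfy the conditions:
6,1
5,2
4,3
That's 3 in total.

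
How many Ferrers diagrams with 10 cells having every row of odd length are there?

They are:
9,1
7,3
7,1,1,1
5,5
5,3,1,1
5,1,1,1,1,1
3,3,3,1
3,3,1,1,1,1
3,1,1,1,1,1,1,1
1,1,1,1,1,1,1,1,1,1
That's 10 in total.

10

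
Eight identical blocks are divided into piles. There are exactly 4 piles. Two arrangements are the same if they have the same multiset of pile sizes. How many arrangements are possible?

5

The partitions of 8 that satisfy the conditions:
5, 1, 1, 1
4, 2, 1, 1
3, 3, 1, 1
3, 2, 2, 1
2, 2, 2, 2
Counting gives 5.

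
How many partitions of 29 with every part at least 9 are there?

They are:
29
20, 9
19, 10
18, 11
17, 12
16, 13
15, 14
11, 9, 9
10, 10, 9
That's 9 in total.

9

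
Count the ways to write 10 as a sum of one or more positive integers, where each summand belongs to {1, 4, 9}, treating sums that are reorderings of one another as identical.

Enumerating:
1+9
1+1+4+4
1+1+1+1+1+1+4
1+1+1+1+1+1+1+1+1+1
That's 4 in total.

4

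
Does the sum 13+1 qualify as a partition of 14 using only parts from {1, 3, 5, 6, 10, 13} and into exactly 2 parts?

Yes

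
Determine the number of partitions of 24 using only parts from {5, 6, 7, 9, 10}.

Enumerating:
5 + 9 + 10
7 + 7 + 10
6 + 9 + 9
5 + 5 + 5 + 9
5 + 5 + 7 + 7
5 + 6 + 6 + 7
6 + 6 + 6 + 6

7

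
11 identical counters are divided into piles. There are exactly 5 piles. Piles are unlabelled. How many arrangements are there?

10

Listing the qualifying partitions of 11:
7+1+1+1+1
6+2+1+1+1
5+3+1+1+1
5+2+2+1+1
4+4+1+1+1
4+3+2+1+1
4+2+2+2+1
3+3+3+1+1
3+3+2+2+1
3+2+2+2+2
Counting gives 10.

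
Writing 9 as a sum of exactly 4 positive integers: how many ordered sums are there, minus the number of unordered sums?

Ordered (compositions into 4 parts): C(8,3) = 56.
Partitions of 9 into exactly 4 parts: 6.
Difference: 56 − 6 = 50.

50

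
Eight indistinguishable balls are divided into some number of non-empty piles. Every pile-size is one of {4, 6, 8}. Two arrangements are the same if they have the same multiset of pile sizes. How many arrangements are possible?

The partitions of 8 that satisfy the conditions:
8
4 + 4

2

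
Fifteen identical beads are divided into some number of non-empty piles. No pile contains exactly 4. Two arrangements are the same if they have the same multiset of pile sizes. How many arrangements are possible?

120

Systematic enumeration (by largest part, then next-largest, …) yields 120.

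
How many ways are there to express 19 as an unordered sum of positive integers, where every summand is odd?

54

There are too many to list fully; the first 12 (by largest part) are:
19
17+1+1
15+3+1
15+1+1+1+1
13+5+1
13+3+3
13+3+1+1+1
13+1+1+1+1+1+1
11+7+1
11+5+3
11+5+1+1+1
11+3+3+1+1
…and 42 more, for 54 total.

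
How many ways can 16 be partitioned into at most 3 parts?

There are too many to list fully; the first 12 (by largest part) are:
16
1 + 15
2 + 14
1 + 1 + 14
3 + 13
1 + 2 + 13
4 + 12
1 + 3 + 12
2 + 2 + 12
5 + 11
1 + 4 + 11
2 + 3 + 11
…and 18 more, for 30 total.

30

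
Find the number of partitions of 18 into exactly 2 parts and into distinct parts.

Listing the qualifying partitions of 18:
17+1
16+2
15+3
14+4
13+5
12+6
11+7
10+8

8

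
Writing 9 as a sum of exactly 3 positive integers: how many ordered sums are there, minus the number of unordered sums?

Ordered (compositions into 3 parts): C(8,2) = 28.
Unordered (partitions into 3 parts): 7.
Difference: 28 − 7 = 21.

21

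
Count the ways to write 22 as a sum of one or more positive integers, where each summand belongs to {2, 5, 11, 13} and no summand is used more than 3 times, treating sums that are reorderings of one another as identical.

3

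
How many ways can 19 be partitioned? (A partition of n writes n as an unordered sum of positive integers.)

Enumerating by decreasing first part gives 490 partitions in all.

490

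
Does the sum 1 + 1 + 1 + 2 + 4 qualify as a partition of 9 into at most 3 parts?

The parts sum to 9, and the condition 'there are at most 3 summands' is violated.

No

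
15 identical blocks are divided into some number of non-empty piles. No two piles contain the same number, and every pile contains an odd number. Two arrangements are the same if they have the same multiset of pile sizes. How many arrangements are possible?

4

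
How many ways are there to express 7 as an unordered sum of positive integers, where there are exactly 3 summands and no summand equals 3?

The partitions of 7 that satisfy the conditions:
5 + 1 + 1
4 + 2 + 1
That's 2 in total.

2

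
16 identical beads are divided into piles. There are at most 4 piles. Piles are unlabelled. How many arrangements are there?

There are too many to list fully; the first 12 (by largest part) are:
16
15+1
14+2
14+1+1
13+3
13+2+1
13+1+1+1
12+4
12+3+1
12+2+2
12+2+1+1
11+5
…and 52 more, for 64 total.

64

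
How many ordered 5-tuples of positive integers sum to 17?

By stars and bars with positive parts, the count is C(16,4) = 1820.

1820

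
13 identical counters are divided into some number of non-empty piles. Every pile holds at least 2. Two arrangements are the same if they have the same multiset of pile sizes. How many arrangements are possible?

The partitions of 13 that satisfy the conditions:
13
11+2
10+3
9+4
9+2+2
8+5
8+3+2
7+6
7+4+2
7+3+3
7+2+2+2
6+5+2
6+4+3
6+3+2+2
5+5+3
5+4+4
5+4+2+2
5+3+3+2
5+2+2+2+2
4+4+3+2
4+3+3+3
4+3+2+2+2
3+3+3+2+2
3+2+2+2+2+2

24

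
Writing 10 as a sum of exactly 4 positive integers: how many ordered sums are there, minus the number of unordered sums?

Compositions: C(9,3) = 84.
Unordered (partitions into 4 parts): 9.
Difference: 84 − 9 = 75.

75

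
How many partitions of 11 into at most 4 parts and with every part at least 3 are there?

Enumerating:
11
3 + 8
4 + 7
5 + 6
3 + 3 + 5
3 + 4 + 4

6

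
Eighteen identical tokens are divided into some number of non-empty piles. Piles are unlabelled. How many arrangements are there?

385

Direct enumeration gives 385 partitions.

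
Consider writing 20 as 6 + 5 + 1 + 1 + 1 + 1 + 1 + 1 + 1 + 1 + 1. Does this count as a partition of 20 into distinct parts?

No

The parts sum to 20, and the condition 'all summands are distinct' is violated.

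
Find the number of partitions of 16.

231

Systematic enumeration (by largest part, then next-largest, …) yields 231.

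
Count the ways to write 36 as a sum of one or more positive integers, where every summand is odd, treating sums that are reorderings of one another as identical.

668

Systematic enumeration (by largest part, then next-largest, …) yields 668.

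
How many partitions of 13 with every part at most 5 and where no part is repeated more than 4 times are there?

36

A partial list (first 12 by largest part):
5+5+3
5+5+2+1
5+5+1+1+1
5+4+4
5+4+3+1
5+4+2+2
5+4+2+1+1
5+4+1+1+1+1
5+3+3+2
5+3+3+1+1
5+3+2+2+1
5+3+2+1+1+1
…and 24 more, for 36 total.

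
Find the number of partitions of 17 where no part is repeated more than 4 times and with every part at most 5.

There are too many to list fully; the first 12 (by largest part) are:
5,5,5,2
5,5,5,1,1
5,5,4,3
5,5,4,2,1
5,5,4,1,1,1
5,5,3,3,1
5,5,3,2,2
5,5,3,2,1,1
5,5,3,1,1,1,1
5,5,2,2,2,1
5,5,2,2,1,1,1
5,4,4,4
…and 47 more, for 59 total.

59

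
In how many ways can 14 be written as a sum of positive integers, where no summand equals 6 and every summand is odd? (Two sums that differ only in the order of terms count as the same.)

22

Listing the qualifying partitions of 14:
13, 1
11, 3
11, 1, 1, 1
9, 5
9, 3, 1, 1
9, 1, 1, 1, 1, 1
7, 7
7, 5, 1, 1
7, 3, 3, 1
7, 3, 1, 1, 1, 1
7, 1, 1, 1, 1, 1, 1, 1
5, 5, 3, 1
5, 5, 1, 1, 1, 1
5, 3, 3, 3
5, 3, 3, 1, 1, 1
5, 3, 1, 1, 1, 1, 1, 1
5, 1, 1, 1, 1, 1, 1, 1, 1, 1
3, 3, 3, 3, 1, 1
3, 3, 3, 1, 1, 1, 1, 1
3, 3, 1, 1, 1, 1, 1, 1, 1, 1
3, 1, 1, 1, 1, 1, 1, 1, 1, 1, 1, 1
1, 1, 1, 1, 1, 1, 1, 1, 1, 1, 1, 1, 1, 1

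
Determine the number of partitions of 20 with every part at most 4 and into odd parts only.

7

They are:
3, 3, 3, 3, 3, 3, 1, 1
3, 3, 3, 3, 3, 1, 1, 1, 1, 1
3, 3, 3, 3, 1, 1, 1, 1, 1, 1, 1, 1
3, 3, 3, 1, 1, 1, 1, 1, 1, 1, 1, 1, 1, 1
3, 3, 1, 1, 1, 1, 1, 1, 1, 1, 1, 1, 1, 1, 1, 1
3, 1, 1, 1, 1, 1, 1, 1, 1, 1, 1, 1, 1, 1, 1, 1, 1, 1
1, 1, 1, 1, 1, 1, 1, 1, 1, 1, 1, 1, 1, 1, 1, 1, 1, 1, 1, 1
Counting gives 7.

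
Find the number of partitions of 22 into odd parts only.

89

Counting exhaustively, 89 partitions satisfy the conditions.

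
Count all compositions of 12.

2048

There are 11 gaps and each independently is a cut or not, giving 2^11 = 2048.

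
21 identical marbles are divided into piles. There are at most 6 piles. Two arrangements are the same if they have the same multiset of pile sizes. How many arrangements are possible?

331

There are 331 such partitions.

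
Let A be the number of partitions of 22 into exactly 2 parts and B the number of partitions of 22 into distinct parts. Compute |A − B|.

78

Partitions of 22 into exactly 2 parts: 11.
Partitions of 22 into distinct parts: 89.
|11 − 89| = 78.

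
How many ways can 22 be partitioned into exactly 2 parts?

11

Enumerating:
1, 21
2, 20
3, 19
4, 18
5, 17
6, 16
7, 15
8, 14
9, 13
10, 12
11, 11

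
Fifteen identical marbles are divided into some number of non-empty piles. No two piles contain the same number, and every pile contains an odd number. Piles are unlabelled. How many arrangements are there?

The partitions of 15 that satisfy the conditions:
15
11, 3, 1
9, 5, 1
7, 5, 3

4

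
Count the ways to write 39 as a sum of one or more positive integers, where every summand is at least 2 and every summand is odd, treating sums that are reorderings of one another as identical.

A full systematic count gives 118.

118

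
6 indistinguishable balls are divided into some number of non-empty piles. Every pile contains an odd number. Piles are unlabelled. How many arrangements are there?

4

Enumerating:
5,1
3,3
3,1,1,1
1,1,1,1,1,1
That's 4 in total.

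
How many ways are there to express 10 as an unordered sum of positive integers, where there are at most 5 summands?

A partial list (first 12 by largest part):
10
9,1
8,2
8,1,1
7,3
7,2,1
7,1,1,1
6,4
6,3,1
6,2,2
6,2,1,1
6,1,1,1,1
…and 18 more, for 30 total.

30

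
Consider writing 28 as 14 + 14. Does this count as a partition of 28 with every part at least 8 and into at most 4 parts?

The parts sum to 28, and the condition 'every summand is at least 8' holds; the condition 'there are at most 4 summands' holds.

Yes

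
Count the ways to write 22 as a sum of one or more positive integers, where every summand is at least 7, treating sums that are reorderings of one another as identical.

7

Listing the qualifying partitions of 22:
22
15,7
14,8
13,9
12,10
11,11
8,7,7
Counting gives 7.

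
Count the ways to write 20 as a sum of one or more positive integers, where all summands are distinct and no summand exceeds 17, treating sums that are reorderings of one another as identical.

A partial list (first 12 by largest part):
17+3
17+2+1
16+4
16+3+1
15+5
15+4+1
15+3+2
14+6
14+5+1
14+4+2
14+3+2+1
13+7
…and 49 more, for 61 total.

61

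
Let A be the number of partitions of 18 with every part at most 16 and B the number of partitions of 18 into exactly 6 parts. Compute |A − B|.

325

Partitions of 18 with every part at most 16: 383.
Partitions of 18 into exactly 6 parts: 58.
|383 − 58| = 325.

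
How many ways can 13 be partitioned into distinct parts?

They are:
13
12,1
11,2
10,3
10,2,1
9,4
9,3,1
8,5
8,4,1
8,3,2
7,6
7,5,1
7,4,2
7,3,2,1
6,5,2
6,4,3
6,4,2,1
5,4,3,1
Counting gives 18.

18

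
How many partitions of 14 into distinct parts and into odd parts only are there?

They are:
13, 1
11, 3
9, 5

3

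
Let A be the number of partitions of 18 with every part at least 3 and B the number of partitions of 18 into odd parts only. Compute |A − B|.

13

Partitions of 18 with every part at least 3: 33.
Partitions of 18 into odd parts only: 46.
|33 − 46| = 13.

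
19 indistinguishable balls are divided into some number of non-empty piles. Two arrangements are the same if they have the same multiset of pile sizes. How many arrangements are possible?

490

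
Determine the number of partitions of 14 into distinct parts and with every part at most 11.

19

The partitions of 14 that satisfy the conditions:
11, 3
11, 2, 1
10, 4
10, 3, 1
9, 5
9, 4, 1
9, 3, 2
8, 6
8, 5, 1
8, 4, 2
8, 3, 2, 1
7, 6, 1
7, 5, 2
7, 4, 3
7, 4, 2, 1
6, 5, 3
6, 5, 2, 1
6, 4, 3, 1
5, 4, 3, 2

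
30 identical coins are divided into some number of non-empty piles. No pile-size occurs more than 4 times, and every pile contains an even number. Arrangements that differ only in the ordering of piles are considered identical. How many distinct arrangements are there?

127

A full systematic count gives 127.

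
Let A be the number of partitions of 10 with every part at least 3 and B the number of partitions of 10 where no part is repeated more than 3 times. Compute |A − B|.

Partitions of 10 with every part at least 3: 5.
Partitions of 10 where no part is repeated more than 3 times: 29.
|5 − 29| = 24.

24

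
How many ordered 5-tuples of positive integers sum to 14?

Place 4 bars in the 13 internal gaps of a row of 14 dots: C(13,4) = 715.

715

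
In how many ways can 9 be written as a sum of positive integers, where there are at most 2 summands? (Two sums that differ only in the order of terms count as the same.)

The partitions of 9 that satisfy the conditions:
9
8 + 1
7 + 2
6 + 3
5 + 4
That's 5 in total.

5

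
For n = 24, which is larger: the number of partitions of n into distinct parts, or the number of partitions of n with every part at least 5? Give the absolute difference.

96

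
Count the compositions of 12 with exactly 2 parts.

Equivalently, choose which 1 of the 11 gaps become plus signs: C(11,1) = 11.

11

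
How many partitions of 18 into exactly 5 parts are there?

57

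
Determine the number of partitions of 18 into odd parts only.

A partial list (first 12 by largest part):
17,1
15,3
15,1,1,1
13,5
13,3,1,1
13,1,1,1,1,1
11,7
11,5,1,1
11,3,3,1
11,3,1,1,1,1
11,1,1,1,1,1,1,1
9,9
…and 34 more, for 46 total.

46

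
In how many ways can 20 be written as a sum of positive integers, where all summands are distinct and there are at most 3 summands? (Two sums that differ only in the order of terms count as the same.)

A partial list (first 12 by largest part):
20
1, 19
2, 18
3, 17
1, 2, 17
4, 16
1, 3, 16
5, 15
1, 4, 15
2, 3, 15
6, 14
1, 5, 14
…and 22 more, for 34 total.

34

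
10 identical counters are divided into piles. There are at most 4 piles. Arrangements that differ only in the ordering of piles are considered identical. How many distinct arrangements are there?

The partitions of 10 that satisfy the conditions:
10
9,1
8,2
8,1,1
7,3
7,2,1
7,1,1,1
6,4
6,3,1
6,2,2
6,2,1,1
5,5
5,4,1
5,3,2
5,3,1,1
5,2,2,1
4,4,2
4,4,1,1
4,3,3
4,3,2,1
4,2,2,2
3,3,3,1
3,3,2,2
Counting gives 23.

23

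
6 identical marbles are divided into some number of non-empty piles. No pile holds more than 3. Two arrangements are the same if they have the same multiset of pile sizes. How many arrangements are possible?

7

The partitions of 6 that satisfy the conditions:
3, 3
3, 2, 1
3, 1, 1, 1
2, 2, 2
2, 2, 1, 1
2, 1, 1, 1, 1
1, 1, 1, 1, 1, 1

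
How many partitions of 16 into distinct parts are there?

32

There are too many to list fully; the first 12 (by largest part) are:
16
1,15
2,14
3,13
1,2,13
4,12
1,3,12
5,11
1,4,11
2,3,11
6,10
1,5,10
…and 20 more, for 32 total.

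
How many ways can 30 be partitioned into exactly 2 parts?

Enumerating:
29+1
28+2
27+3
26+4
25+5
24+6
23+7
22+8
21+9
20+10
19+11
18+12
17+13
16+14
15+15
That's 15 in total.

15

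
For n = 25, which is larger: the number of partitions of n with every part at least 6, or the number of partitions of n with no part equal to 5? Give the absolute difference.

1314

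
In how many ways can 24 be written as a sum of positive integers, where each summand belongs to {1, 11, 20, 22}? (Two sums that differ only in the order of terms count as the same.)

5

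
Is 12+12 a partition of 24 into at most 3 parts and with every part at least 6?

Yes

The parts sum to 24, and the condition 'there are at most 3 summands' holds; the condition 'every summand is at least 6' holds.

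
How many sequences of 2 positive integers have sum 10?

9

Place 1 bars in the 9 internal gaps of a row of 10 dots: C(9,1) = 9.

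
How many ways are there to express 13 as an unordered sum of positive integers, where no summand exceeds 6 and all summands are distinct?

4

Enumerating:
6+5+2
6+4+3
6+4+2+1
5+4+3+1
Counting gives 4.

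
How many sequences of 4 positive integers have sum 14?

286

A composition of 14 into 4 positive parts is chosen by placing 3 dividers among the 13 gaps between 14 units: C(13,3) = 286.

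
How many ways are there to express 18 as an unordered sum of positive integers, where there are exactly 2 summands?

9

Enumerating:
17,1
16,2
15,3
14,4
13,5
12,6
11,7
10,8
9,9
Counting gives 9.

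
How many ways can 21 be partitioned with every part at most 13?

747

Systematic enumeration (by largest part, then next-largest, …) yields 747.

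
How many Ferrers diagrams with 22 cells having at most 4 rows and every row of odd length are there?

They are:
21+1
19+3
19+1+1+1
17+5
17+3+1+1
15+7
15+5+1+1
15+3+3+1
13+9
13+7+1+1
13+5+3+1
13+3+3+3
11+11
11+9+1+1
11+7+3+1
11+5+5+1
11+5+3+3
9+9+3+1
9+7+5+1
9+7+3+3
9+5+5+3
7+7+7+1
7+7+5+3
7+5+5+5
That's 24 in total.

24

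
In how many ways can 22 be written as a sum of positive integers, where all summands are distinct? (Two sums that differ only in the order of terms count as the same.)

Enumerating by decreasing first part gives 89 partitions in all.

89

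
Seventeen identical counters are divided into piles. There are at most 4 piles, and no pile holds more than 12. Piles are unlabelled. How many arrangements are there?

61

A partial list (first 12 by largest part):
12,5
12,4,1
12,3,2
12,3,1,1
12,2,2,1
11,6
11,5,1
11,4,2
11,4,1,1
11,3,3
11,3,2,1
11,2,2,2
…and 49 more, for 61 total.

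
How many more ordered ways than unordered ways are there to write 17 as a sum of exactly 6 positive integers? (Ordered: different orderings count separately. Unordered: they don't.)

4324

Ordered (compositions into 6 parts): C(16,5) = 4368.
Partitions of 17 into exactly 6 parts: 44.
Difference: 4368 − 44 = 4324.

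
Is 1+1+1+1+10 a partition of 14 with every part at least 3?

No

The parts sum to 14, and the condition 'every summand is at least 3' is violated.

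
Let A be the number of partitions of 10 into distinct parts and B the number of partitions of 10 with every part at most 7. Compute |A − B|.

Partitions of 10 into distinct parts: 10.
Partitions of 10 with every part at most 7: 38.
|10 − 38| = 28.

28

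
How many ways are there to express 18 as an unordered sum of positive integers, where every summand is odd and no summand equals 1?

They are:
15+3
13+5
11+7
9+9
9+3+3+3
7+5+3+3
5+5+5+3
3+3+3+3+3+3
That's 8 in total.

8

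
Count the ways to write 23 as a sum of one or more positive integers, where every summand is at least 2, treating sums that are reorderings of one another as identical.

Enumerating by decreasing first part gives 253 partitions in all.

253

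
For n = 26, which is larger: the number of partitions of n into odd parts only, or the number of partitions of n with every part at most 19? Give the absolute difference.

2241

Partitions of 26 into odd parts only: 165.
Partitions of 26 with every part at most 19: 2406.
|165 − 2406| = 2241.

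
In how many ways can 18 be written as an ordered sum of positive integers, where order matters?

131072

Each of the 17 gaps between 18 units is either a break or not: 2^17 = 131072.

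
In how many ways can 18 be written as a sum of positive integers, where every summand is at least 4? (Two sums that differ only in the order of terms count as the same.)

16

The partitions of 18 that satisfy the conditions:
18
14,4
13,5
12,6
11,7
10,8
10,4,4
9,9
9,5,4
8,6,4
8,5,5
7,7,4
7,6,5
6,6,6
6,4,4,4
5,5,4,4
Counting gives 16.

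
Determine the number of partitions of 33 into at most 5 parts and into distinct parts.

Counting exhaustively, 383 partitions satisfy the conditions.

383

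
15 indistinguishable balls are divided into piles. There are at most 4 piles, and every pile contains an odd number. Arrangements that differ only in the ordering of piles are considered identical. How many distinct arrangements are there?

The partitions of 15 that satisfy the conditions:
15
1, 1, 13
1, 3, 11
1, 5, 9
3, 3, 9
1, 7, 7
3, 5, 7
5, 5, 5

8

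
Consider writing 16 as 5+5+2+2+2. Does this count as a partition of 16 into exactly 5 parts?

The parts sum to 16, and the condition 'there are exactly 5 summands' holds.

Yes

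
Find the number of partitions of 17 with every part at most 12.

Enumerating by decreasing first part gives 285 partitions in all.

285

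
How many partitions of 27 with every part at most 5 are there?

480

Counting exhaustively, 480 partitions satisfy the conditions.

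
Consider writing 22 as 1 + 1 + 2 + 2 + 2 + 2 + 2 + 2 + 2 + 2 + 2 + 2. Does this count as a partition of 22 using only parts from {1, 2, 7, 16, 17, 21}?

The parts sum to 22, and the condition 'each summand belongs to {1, 2, 7, 16, 17, 21}' holds.

Yes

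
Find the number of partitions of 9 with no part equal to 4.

23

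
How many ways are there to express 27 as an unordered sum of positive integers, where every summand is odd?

192

Enumerating by decreasing first part gives 192 partitions in all.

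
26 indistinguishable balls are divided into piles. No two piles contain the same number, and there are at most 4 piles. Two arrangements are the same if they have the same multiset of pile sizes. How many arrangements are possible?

121

Counting exhaustively, 121 partitions satisfy the conditions.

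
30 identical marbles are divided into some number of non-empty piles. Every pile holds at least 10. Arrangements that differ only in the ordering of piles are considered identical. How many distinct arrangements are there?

8

The partitions of 30 that satisfy the conditions:
30
20 + 10
19 + 11
18 + 12
17 + 13
16 + 14
15 + 15
10 + 10 + 10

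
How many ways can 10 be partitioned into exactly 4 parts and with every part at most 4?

5

They are:
1, 1, 4, 4
1, 2, 3, 4
2, 2, 2, 4
1, 3, 3, 3
2, 2, 3, 3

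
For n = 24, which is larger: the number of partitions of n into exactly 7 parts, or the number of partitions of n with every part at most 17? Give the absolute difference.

1344

Partitions of 24 into exactly 7 parts: 201.
Partitions of 24 with every part at most 17: 1545.
|201 − 1545| = 1344.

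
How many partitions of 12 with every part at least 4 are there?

5

Enumerating:
12
8, 4
7, 5
6, 6
4, 4, 4
Counting gives 5.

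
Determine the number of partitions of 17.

297

Direct enumeration gives 297 partitions.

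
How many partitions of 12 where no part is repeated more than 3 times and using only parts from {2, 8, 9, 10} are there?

2

Enumerating:
10+2
8+2+2
Counting gives 2.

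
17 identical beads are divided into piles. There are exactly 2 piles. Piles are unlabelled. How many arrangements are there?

They are:
16 + 1
15 + 2
14 + 3
13 + 4
12 + 5
11 + 6
10 + 7
9 + 8
Counting gives 8.

8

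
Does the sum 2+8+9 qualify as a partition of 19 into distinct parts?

The parts sum to 19, and the condition 'all summands are distinct' holds.

Yes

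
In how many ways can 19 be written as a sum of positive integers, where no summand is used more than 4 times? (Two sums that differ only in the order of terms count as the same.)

325

Systematic enumeration (by largest part, then next-largest, …) yields 325.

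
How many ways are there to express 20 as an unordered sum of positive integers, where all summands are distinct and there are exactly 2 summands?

9

The partitions of 20 that satisfy the conditions:
19, 1
18, 2
17, 3
16, 4
15, 5
14, 6
13, 7
12, 8
11, 9
Counting gives 9.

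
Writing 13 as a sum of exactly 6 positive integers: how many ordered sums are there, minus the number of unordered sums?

778

Compositions: C(12,5) = 792.
Partitions of 13 into exactly 6 parts: 14.
Difference: 792 − 14 = 778.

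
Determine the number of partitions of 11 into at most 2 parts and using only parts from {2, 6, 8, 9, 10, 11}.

Listing the qualifying partitions of 11:
11
9,2
That's 2 in total.

2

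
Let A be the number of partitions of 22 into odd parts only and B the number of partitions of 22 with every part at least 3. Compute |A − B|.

Partitions of 22 into odd parts only: 89.
Partitions of 22 with every part at least 3: 73.
|89 − 73| = 16.

16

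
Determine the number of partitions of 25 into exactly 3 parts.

52

A partial list (first 12 by largest part):
23,1,1
22,2,1
21,3,1
21,2,2
20,4,1
20,3,2
19,5,1
19,4,2
19,3,3
18,6,1
18,5,2
18,4,3
…and 40 more, for 52 total.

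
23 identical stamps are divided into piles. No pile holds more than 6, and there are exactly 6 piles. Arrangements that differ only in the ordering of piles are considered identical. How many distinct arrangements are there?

30

There are too many to list fully; the first 12 (by largest part) are:
1, 1, 3, 6, 6, 6
1, 2, 2, 6, 6, 6
1, 1, 4, 5, 6, 6
1, 2, 3, 5, 6, 6
2, 2, 2, 5, 6, 6
1, 2, 4, 4, 6, 6
1, 3, 3, 4, 6, 6
2, 2, 3, 4, 6, 6
2, 3, 3, 3, 6, 6
1, 1, 5, 5, 5, 6
1, 2, 4, 5, 5, 6
1, 3, 3, 5, 5, 6
…and 18 more, for 30 total.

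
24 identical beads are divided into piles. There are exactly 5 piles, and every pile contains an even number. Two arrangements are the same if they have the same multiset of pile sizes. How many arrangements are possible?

13

They are:
2 + 2 + 2 + 2 + 16
2 + 2 + 2 + 4 + 14
2 + 2 + 2 + 6 + 12
2 + 2 + 4 + 4 + 12
2 + 2 + 2 + 8 + 10
2 + 2 + 4 + 6 + 10
2 + 4 + 4 + 4 + 10
2 + 2 + 4 + 8 + 8
2 + 2 + 6 + 6 + 8
2 + 4 + 4 + 6 + 8
4 + 4 + 4 + 4 + 8
2 + 4 + 6 + 6 + 6
4 + 4 + 4 + 6 + 6
Counting gives 13.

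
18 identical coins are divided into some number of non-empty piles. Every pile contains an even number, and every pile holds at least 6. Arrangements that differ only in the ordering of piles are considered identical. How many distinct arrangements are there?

4

Listing the qualifying partitions of 18:
18
12,6
10,8
6,6,6
That's 4 in total.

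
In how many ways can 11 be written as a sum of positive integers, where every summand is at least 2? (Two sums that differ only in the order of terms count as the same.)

14

Listing the qualifying partitions of 11:
11
9,2
8,3
7,4
7,2,2
6,5
6,3,2
5,4,2
5,3,3
5,2,2,2
4,4,3
4,3,2,2
3,3,3,2
3,2,2,2,2
That's 14 in total.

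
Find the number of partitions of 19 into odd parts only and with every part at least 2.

Enumerating:
19
13,3,3
11,5,3
9,7,3
9,5,5
7,7,5
7,3,3,3,3
5,5,3,3,3

8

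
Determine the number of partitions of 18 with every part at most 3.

37

A partial list (first 12 by largest part):
3,3,3,3,3,3
3,3,3,3,3,2,1
3,3,3,3,3,1,1,1
3,3,3,3,2,2,2
3,3,3,3,2,2,1,1
3,3,3,3,2,1,1,1,1
3,3,3,3,1,1,1,1,1,1
3,3,3,2,2,2,2,1
3,3,3,2,2,2,1,1,1
3,3,3,2,2,1,1,1,1,1
3,3,3,2,1,1,1,1,1,1,1
3,3,3,1,1,1,1,1,1,1,1,1
…and 25 more, for 37 total.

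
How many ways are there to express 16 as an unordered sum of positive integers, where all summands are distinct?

There are too many to list fully; the first 12 (by largest part) are:
16
15 + 1
14 + 2
13 + 3
13 + 2 + 1
12 + 4
12 + 3 + 1
11 + 5
11 + 4 + 1
11 + 3 + 2
10 + 6
10 + 5 + 1
…and 20 more, for 32 total.

32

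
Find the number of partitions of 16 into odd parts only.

A partial list (first 12 by largest part):
15+1
13+3
13+1+1+1
11+5
11+3+1+1
11+1+1+1+1+1
9+7
9+5+1+1
9+3+3+1
9+3+1+1+1+1
9+1+1+1+1+1+1+1
7+7+1+1
…and 20 more, for 32 total.

32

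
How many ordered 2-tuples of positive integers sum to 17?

16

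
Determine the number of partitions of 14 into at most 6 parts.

90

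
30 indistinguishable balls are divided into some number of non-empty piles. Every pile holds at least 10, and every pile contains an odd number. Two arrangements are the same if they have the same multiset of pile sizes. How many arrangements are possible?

3

Enumerating:
19 + 11
17 + 13
15 + 15
That's 3 in total.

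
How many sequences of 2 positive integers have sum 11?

10

By stars and bars with positive parts, the count is C(10,1) = 10.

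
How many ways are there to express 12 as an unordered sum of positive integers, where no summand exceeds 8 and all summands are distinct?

The partitions of 12 that satisfy the conditions:
8+4
8+3+1
7+5
7+4+1
7+3+2
6+5+1
6+4+2
6+3+2+1
5+4+3
5+4+2+1
Counting gives 10.

10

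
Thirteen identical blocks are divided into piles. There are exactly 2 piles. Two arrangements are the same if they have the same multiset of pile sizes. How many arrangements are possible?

The partitions of 13 that satisfy the conditions:
12, 1
11, 2
10, 3
9, 4
8, 5
7, 6
Counting gives 6.

6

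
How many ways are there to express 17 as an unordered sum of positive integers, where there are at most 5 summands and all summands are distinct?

38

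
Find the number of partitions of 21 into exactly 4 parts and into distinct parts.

27

There are too many to list fully; the first 12 (by largest part) are:
1 + 2 + 3 + 15
1 + 2 + 4 + 14
1 + 2 + 5 + 13
1 + 3 + 4 + 13
1 + 2 + 6 + 12
1 + 3 + 5 + 12
2 + 3 + 4 + 12
1 + 2 + 7 + 11
1 + 3 + 6 + 11
1 + 4 + 5 + 11
2 + 3 + 5 + 11
1 + 2 + 8 + 10
…and 15 more, for 27 total.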